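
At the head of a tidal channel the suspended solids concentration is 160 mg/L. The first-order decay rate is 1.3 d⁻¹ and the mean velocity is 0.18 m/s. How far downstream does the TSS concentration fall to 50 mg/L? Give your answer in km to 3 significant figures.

13.9 km

From C = C₀·e^(−kt), t = ln(C₀/C)/k = ln(160/50)/1.3 = 1.163/1.3 = 0.8947 d.
Distance = v·t = 0.18 m/s × 7.73e+04 s = 1.391e+04 m = 13.91 km.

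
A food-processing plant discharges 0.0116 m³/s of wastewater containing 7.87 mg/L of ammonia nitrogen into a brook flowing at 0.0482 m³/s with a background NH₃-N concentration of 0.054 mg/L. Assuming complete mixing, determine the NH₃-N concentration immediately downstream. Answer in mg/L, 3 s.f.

1.57 mg/L

Conservation of mass across the mixing zone: C = (0.0116·7.87 + 0.0482·0.054) / (0.0116 + 0.0482) = 0.09389/0.0598 = 1.57 mg/L.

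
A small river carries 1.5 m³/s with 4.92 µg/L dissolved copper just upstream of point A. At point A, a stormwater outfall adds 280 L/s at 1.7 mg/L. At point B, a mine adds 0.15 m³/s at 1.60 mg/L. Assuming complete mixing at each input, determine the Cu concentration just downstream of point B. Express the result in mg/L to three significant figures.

4.92 µg/L = 0.00492 mg/L.
280 L/s = 0.28 m³/s.
After input A: C = (1.5·0.00492 + 0.28·1.7) / 1.78 = 0.2716 mg/L.
After input B: C = (1.78·0.2716 + 0.15·1.6) / 1.93 = 0.3748 mg/L.

0.375 mg/L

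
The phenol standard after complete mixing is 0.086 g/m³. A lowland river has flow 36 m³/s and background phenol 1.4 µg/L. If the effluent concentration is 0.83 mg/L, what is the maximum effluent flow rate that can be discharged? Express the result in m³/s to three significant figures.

1.4 µg/L = 0.0014 mg/L.
Mass balance at complete mixing: C_std·(Q_w + Q_r) = Q_w·C_e + Q_r·C_b.
Rearranging, Q_w = Q_r·(C_std − C_b)/(C_e − C_std) = 36·(0.086 − 0.0014) / (0.83 − 0.086) = 4.094 m³/s.

4.09 m³/s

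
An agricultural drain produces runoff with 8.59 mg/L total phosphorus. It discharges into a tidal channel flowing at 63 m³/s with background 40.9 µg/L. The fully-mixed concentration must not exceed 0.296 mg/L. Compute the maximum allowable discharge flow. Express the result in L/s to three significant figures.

1940 L/s

40.9 µg/L = 0.0409 mg/L.
Mass balance at complete mixing: C_std·(Q_w + Q_r) = Q_w·C_e + Q_r·C_b.
Rearranging, Q_w = Q_r·(C_std − C_b)/(C_e − C_std) = 63·(0.296 − 0.0409) / (8.59 − 0.296) = 1.938 m³/s.
= 1938 L/s.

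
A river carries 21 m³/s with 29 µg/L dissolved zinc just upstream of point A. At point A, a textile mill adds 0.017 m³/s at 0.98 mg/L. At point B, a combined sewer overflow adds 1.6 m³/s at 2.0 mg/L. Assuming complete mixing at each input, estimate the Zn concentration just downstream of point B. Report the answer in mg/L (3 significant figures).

0.169 mg/L

29 µg/L = 0.029 mg/L.
After input A: C = (21·0.029 + 0.017·0.98) / 21.02 = 0.02977 mg/L.
After input B: C = (21.02·0.02977 + 1.6·2) / 22.62 = 0.1691 mg/L.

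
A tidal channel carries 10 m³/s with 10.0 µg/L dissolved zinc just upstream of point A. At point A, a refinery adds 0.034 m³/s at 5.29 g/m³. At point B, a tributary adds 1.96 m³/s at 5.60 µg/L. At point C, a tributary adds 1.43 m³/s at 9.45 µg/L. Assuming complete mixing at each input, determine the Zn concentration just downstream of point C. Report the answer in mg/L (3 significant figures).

0.0227 mg/L

10.0 µg/L = 0.01 mg/L.
After input A: C = (10·0.01 + 0.034·5.29) / 10.03 = 0.02789 mg/L.
5.60 µg/L = 0.0056 mg/L.
After input B: C = (10.03·0.02789 + 1.96·0.0056) / 11.99 = 0.02425 mg/L.
9.45 µg/L = 0.00945 mg/L.
After input C: C = (11.99·0.02425 + 1.43·0.00945) / 13.42 = 0.02267 mg/L.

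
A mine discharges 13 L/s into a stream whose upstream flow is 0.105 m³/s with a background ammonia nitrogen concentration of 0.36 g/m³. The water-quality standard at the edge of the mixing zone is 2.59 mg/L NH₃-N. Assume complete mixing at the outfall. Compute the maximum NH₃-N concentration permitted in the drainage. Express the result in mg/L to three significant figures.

20.6 mg/L

13 L/s = 0.013 m³/s.
Mass balance: 2.59·0.118 = 0.013·Cₑ + 0.105·0.36.
Cₑ = (0.3056 − 0.0378) / 0.013 = 20.6 mg/L.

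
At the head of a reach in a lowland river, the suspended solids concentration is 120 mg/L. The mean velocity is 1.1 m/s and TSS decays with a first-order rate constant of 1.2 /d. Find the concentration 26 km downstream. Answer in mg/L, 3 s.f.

Travel time t = 26 km / 1.1 m/s = 2.6e+04/1.1 = 2.364e+04 s = 0.2736 d.
First-order decay: C = 120·exp(−1.2·0.2736) = 120·0.7202 = 86.42 mg/L.

86.4 mg/L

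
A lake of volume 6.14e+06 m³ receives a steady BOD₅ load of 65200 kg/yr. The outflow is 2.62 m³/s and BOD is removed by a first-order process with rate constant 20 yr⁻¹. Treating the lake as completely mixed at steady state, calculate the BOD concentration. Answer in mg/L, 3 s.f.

0.317 mg/L

Outflow Q = 2.62 m³/s × 3.156e+07 s/yr = 8.268e+07 m³/yr.
Steady-state CSTR mass balance: W = Q·C + k·V·C, so C = W/(Q + kV).
Q + kV = 8.268e+07 + 20·6.14e+06 = 2.055e+08 m³/yr.
C = 65200/2.055e+08 = 0.0003173 kg/m³ = 0.3173 mg/L.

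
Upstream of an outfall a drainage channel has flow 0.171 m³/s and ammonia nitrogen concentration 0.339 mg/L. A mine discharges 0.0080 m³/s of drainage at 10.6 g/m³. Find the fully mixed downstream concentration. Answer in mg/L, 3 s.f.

0.798 mg/L

Conservation of mass across the mixing zone: C = (0.008·10.6 + 0.171·0.339) / (0.008 + 0.171) = 0.1428/0.179 = 0.7976 mg/L.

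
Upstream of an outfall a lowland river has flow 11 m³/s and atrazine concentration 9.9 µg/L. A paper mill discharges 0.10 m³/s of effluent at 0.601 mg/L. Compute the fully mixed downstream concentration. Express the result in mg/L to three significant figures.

0.0152 mg/L

9.9 µg/L = 0.0099 mg/L.
Conservation of mass across the mixing zone: C = (0.1·0.601 + 11·0.0099) / (0.1 + 11) = 0.169/11.1 = 0.01523 mg/L.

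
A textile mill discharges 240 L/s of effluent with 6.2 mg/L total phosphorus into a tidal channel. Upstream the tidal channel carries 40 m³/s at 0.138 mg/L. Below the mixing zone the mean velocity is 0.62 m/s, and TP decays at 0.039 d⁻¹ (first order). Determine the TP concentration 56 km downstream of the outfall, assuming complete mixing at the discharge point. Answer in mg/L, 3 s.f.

0.167 mg/L

240 L/s = 0.24 m³/s.
After complete mixing, C₀ = (0.24·6.2 + 40·0.138) / 40.24 = 0.1742 mg/L.
Travel time t = 5.6e+04 m / 0.62 m/s = 9.032e+04 s = 1.045 d.
C = 0.1742·exp(−0.039·1.045) = 0.1742·0.96 = 0.1672 mg/L.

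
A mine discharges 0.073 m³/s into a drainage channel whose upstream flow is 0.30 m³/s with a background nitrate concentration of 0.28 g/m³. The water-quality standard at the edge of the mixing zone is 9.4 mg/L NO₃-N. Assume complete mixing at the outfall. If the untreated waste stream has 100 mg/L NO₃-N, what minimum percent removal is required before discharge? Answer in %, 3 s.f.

53.1 %

Mass balance: 9.4·0.373 = 0.073·Cₑ + 0.3·0.28.
Cₑ = (3.506 − 0.084) / 0.073 = 46.88 mg/L.
Required removal = 1 − 46.88/100 = 53.12 %.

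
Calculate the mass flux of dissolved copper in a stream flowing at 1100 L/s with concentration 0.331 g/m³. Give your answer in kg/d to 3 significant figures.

31.5 kg/d

1100 L/s = 1.1 m³/s.
Mass flux = Q·C = 1.1 m³/s × 0.331 g/m³ = 0.3641 g/s.
= 0.3641 g/s × 86.4 = 31.46 kg/d.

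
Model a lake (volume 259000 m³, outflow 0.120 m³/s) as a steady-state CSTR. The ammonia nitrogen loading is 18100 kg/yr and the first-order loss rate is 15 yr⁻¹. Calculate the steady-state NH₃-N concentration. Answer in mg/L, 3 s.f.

Outflow Q = 0.120 m³/s × 3.156e+07 s/yr = 3.787e+06 m³/yr.
Steady-state CSTR mass balance: W = Q·C + k·V·C, so C = W/(Q + kV).
Q + kV = 3.787e+06 + 15·259000 = 7.672e+06 m³/yr.
C = 18100/7.672e+06 = 0.002359 kg/m³ = 2.359 mg/L.

2.36 mg/L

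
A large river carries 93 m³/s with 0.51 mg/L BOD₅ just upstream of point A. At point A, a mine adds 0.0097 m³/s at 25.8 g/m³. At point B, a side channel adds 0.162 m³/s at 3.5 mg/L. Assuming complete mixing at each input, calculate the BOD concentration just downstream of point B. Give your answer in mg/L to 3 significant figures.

0.518 mg/L

After input A: C = (93·0.51 + 0.0097·25.8) / 93.01 = 0.5126 mg/L.
After input B: C = (93.01·0.5126 + 0.162·3.5) / 93.17 = 0.5178 mg/L.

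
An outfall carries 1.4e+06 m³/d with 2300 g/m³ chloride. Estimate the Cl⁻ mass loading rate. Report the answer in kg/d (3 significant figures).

1.4e+06 m³/d = 16.2 m³/s.
Mass flux = Q·C = 16.2 m³/s × 2300 g/m³ = 3.727e+04 g/s.
= 3.727e+04 g/s × 86.4 = 3.22e+06 kg/d.

3.22e+06 kg/d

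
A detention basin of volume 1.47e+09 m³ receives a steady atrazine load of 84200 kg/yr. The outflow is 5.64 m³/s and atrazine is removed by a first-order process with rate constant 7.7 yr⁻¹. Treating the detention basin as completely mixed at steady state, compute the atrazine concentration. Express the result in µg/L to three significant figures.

7.32 µg/L

Outflow Q = 5.64 m³/s × 3.156e+07 s/yr = 1.78e+08 m³/yr.
Steady-state CSTR mass balance: W = Q·C + k·V·C, so C = W/(Q + kV).
Q + kV = 1.78e+08 + 7.7·1.47e+09 = 1.15e+10 m³/yr.
C = 84200/1.15e+10 = 7.324e-06 kg/m³ = 0.007324 mg/L = 7.324 µg/L.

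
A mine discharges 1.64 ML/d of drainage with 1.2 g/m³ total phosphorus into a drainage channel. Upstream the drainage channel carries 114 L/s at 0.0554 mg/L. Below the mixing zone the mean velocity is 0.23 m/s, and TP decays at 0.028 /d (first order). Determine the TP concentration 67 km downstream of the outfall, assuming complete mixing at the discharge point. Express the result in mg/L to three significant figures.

1.64 ML/d = 0.01898 m³/s.
114 L/s = 0.114 m³/s.
After complete mixing, C₀ = (0.01898·1.2 + 0.114·0.0554) / 0.133 = 0.2188 mg/L.
Travel time t = 6.7e+04 m / 0.23 m/s = 2.913e+05 s = 3.372 d.
C = 0.2188·exp(−0.028·3.372) = 0.2188·0.9099 = 0.1991 mg/L.

0.199 mg/L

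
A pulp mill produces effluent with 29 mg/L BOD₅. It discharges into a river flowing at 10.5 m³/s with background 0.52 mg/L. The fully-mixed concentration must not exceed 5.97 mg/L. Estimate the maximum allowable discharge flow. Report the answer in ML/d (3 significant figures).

215 ML/d

Mass balance at complete mixing: C_std·(Q_w + Q_r) = Q_w·C_e + Q_r·C_b.
Rearranging, Q_w = Q_r·(C_std − C_b)/(C_e − C_std) = 10.5·(5.97 − 0.52) / (29 − 5.97) = 2.485 m³/s.
= 214.7 ML/d.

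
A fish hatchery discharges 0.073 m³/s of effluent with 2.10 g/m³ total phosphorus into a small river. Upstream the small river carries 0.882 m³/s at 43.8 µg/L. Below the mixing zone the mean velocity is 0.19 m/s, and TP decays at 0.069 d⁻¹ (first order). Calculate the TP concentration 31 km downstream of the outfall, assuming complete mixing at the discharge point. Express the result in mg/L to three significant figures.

0.176 mg/L

43.8 µg/L = 0.0438 mg/L.
After complete mixing, C₀ = (0.073·2.1 + 0.882·0.0438) / 0.955 = 0.201 mg/L.
Travel time t = 3.1e+04 m / 0.19 m/s = 1.632e+05 s = 1.888 d.
C = 0.201·exp(−0.069·1.888) = 0.201·0.8778 = 0.1764 mg/L.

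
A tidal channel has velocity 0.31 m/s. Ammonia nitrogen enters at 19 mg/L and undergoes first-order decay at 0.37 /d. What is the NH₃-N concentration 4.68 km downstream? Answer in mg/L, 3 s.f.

17.8 mg/L

Travel time t = 4.68 km / 0.31 m/s = 4680/0.31 = 1.51e+04 s = 0.1747 d.
First-order decay: C = 19·exp(−0.37·0.1747) = 19·0.9374 = 17.81 mg/L.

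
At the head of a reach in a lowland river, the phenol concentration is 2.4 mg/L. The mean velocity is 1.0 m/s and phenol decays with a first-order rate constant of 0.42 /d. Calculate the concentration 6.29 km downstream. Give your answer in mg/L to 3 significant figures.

Travel time t = 6.29 km / 1.0 m/s = 6290/1.0 = 6290 s = 0.0728 d.
First-order decay: C = 2.4·exp(−0.42·0.0728) = 2.4·0.9699 = 2.328 mg/L.

2.33 mg/L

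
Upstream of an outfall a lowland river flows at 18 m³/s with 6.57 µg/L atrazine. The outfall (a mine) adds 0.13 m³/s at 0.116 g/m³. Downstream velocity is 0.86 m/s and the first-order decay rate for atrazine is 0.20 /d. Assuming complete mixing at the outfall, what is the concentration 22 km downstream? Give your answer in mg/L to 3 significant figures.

0.00693 mg/L

6.57 µg/L = 0.00657 mg/L.
After complete mixing, C₀ = (0.13·0.116 + 18·0.00657) / 18.13 = 0.007355 mg/L.
Travel time t = 2.2e+04 m / 0.86 m/s = 2.558e+04 s = 0.2961 d.
C = 0.007355·exp(−0.20·0.2961) = 0.007355·0.9425 = 0.006932 mg/L.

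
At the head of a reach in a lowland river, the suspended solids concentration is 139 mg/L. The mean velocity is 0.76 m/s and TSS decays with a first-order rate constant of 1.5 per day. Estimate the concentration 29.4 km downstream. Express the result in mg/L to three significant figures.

71.0 mg/L

Travel time t = 29.4 km / 0.76 m/s = 2.94e+04/0.76 = 3.868e+04 s = 0.4477 d.
First-order decay: C = 139·exp(−1.5·0.4477) = 139·0.5109 = 71.01 mg/L.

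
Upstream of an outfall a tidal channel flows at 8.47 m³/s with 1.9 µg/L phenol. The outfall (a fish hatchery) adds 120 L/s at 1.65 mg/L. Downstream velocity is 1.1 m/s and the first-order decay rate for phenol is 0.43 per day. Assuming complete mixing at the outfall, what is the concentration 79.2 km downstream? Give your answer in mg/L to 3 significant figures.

0.0174 mg/L

120 L/s = 0.12 m³/s.
1.9 µg/L = 0.0019 mg/L.
After complete mixing, C₀ = (0.12·1.65 + 8.47·0.0019) / 8.59 = 0.02492 mg/L.
Travel time t = 7.92e+04 m / 1.1 m/s = 7.2e+04 s = 0.8333 d.
C = 0.02492·exp(−0.43·0.8333) = 0.02492·0.6988 = 0.01742 mg/L.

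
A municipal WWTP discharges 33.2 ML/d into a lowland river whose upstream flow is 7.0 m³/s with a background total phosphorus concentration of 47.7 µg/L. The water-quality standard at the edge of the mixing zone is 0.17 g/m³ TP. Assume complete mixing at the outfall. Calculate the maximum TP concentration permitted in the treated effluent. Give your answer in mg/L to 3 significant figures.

2.40 mg/L

33.2 ML/d = 0.3843 m³/s.
47.7 µg/L = 0.0477 mg/L.
Mass balance: 0.17·7.384 = 0.3843·Cₑ + 7·0.0477.
Cₑ = (1.255 − 0.3339) / 0.3843 = 2.398 mg/L.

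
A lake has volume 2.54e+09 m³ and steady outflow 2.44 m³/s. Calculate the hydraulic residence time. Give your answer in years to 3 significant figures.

Q = 2.44 m³/s × 3.156e+07 s/yr = 7.7e+07 m³/yr.
Hydraulic residence time τ = V/Q = 2.54e+09/7.7e+07 = 32.99 yr.

33.0 yr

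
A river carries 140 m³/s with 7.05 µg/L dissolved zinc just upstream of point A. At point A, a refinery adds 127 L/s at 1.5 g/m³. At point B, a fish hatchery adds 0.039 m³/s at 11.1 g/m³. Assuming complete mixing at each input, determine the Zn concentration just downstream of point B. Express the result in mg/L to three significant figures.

0.0115 mg/L

7.05 µg/L = 0.00705 mg/L.
127 L/s = 0.127 m³/s.
After input A: C = (140·0.00705 + 0.127·1.5) / 140.1 = 0.008403 mg/L.
After input B: C = (140.1·0.008403 + 0.039·11.1) / 140.2 = 0.01149 mg/L.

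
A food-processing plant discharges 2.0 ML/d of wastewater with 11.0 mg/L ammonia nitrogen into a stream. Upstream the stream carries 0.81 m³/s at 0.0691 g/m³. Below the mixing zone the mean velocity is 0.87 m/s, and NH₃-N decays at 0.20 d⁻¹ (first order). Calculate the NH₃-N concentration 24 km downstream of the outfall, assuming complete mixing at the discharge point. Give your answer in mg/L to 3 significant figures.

2.0 ML/d = 0.02315 m³/s.
After complete mixing, C₀ = (0.02315·11 + 0.81·0.0691) / 0.8331 = 0.3728 mg/L.
Travel time t = 2.4e+04 m / 0.87 m/s = 2.759e+04 s = 0.3193 d.
C = 0.3728·exp(−0.20·0.3193) = 0.3728·0.9381 = 0.3497 mg/L.

0.350 mg/L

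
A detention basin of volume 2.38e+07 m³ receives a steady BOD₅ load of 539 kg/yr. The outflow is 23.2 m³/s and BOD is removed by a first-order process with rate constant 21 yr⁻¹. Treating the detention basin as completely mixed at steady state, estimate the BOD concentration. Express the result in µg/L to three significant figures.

Outflow Q = 23.2 m³/s × 3.156e+07 s/yr = 7.321e+08 m³/yr.
Steady-state CSTR mass balance: W = Q·C + k·V·C, so C = W/(Q + kV).
Q + kV = 7.321e+08 + 21·2.38e+07 = 1.232e+09 m³/yr.
C = 539/1.232e+09 = 4.375e-07 kg/m³ = 0.0004375 mg/L = 0.4375 µg/L.

0.438 µg/L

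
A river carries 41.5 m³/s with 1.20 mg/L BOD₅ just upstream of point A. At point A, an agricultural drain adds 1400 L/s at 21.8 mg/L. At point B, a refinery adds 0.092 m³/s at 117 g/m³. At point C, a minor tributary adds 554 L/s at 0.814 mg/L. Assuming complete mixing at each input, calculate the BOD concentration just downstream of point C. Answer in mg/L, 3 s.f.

1400 L/s = 1.4 m³/s.
After input A: C = (41.5·1.2 + 1.4·21.8) / 42.9 = 1.872 mg/L.
After input B: C = (42.9·1.872 + 0.092·117) / 42.99 = 2.119 mg/L.
554 L/s = 0.554 m³/s.
After input C: C = (42.99·2.119 + 0.554·0.814) / 43.55 = 2.102 mg/L.

2.10 mg/L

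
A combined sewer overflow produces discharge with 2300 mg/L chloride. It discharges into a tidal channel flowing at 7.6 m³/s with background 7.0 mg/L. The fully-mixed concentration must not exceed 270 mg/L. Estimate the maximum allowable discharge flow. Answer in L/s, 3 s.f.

Mass balance at complete mixing: C_std·(Q_w + Q_r) = Q_w·C_e + Q_r·C_b.
Rearranging, Q_w = Q_r·(C_std − C_b)/(C_e − C_std) = 7.6·(270 − 7) / (2300 − 270) = 0.9846 m³/s.
= 984.6 L/s.

985 L/s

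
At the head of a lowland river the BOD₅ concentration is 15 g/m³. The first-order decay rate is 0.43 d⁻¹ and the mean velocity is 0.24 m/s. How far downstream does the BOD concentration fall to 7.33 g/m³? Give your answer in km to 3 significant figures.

From C = C₀·e^(−kt), t = ln(C₀/C)/k = ln(15/7.33)/0.43 = 0.7161/0.43 = 1.665 d.
Distance = v·t = 0.24 m/s × 1.439e+05 s = 3.453e+04 m = 34.53 km.

34.5 km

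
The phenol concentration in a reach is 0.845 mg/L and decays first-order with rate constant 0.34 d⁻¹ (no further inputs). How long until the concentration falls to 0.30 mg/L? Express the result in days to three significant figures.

3.05 d

t = ln(C₀/C)/k = ln(0.845/0.30)/0.34 = 1.036/0.34 = 3.046 d.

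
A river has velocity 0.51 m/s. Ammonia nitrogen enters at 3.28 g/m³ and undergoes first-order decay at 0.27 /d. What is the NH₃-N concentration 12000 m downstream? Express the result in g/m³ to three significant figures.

Travel time t = 12000 m / 0.51 m/s = 1.2e+04/0.51 = 2.353e+04 s = 0.2723 d.
First-order decay: C = 3.28·exp(−0.27·0.2723) = 3.28·0.9291 = 3.047 g/m³.

3.05 g/m³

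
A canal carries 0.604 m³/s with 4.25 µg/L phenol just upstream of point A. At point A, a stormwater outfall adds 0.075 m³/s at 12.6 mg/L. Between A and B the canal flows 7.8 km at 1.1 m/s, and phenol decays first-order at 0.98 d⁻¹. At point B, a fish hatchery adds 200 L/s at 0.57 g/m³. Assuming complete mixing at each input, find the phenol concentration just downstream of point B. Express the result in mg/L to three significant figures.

1.12 mg/L

4.25 µg/L = 0.00425 mg/L.
After input A: C = (0.604·0.00425 + 0.075·12.6) / 0.679 = 1.396 mg/L.
Over the 7.8 km reach to input B (t = 7091 s = 0.08207 d), decay gives C = 1.396·exp(−0.98·0.08207) = 1.288 mg/L.
200 L/s = 0.2 m³/s.
After input B: C = (0.679·1.288 + 0.2·0.57) / 0.879 = 1.124 mg/L.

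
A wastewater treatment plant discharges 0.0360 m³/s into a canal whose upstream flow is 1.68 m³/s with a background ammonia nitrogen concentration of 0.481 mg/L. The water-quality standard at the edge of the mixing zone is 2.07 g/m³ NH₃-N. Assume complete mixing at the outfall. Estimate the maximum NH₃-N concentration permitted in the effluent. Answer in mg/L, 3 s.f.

Mass balance: 2.07·1.716 = 0.036·Cₑ + 1.68·0.481.
Cₑ = (3.552 − 0.8081) / 0.036 = 76.22 mg/L.

76.2 mg/L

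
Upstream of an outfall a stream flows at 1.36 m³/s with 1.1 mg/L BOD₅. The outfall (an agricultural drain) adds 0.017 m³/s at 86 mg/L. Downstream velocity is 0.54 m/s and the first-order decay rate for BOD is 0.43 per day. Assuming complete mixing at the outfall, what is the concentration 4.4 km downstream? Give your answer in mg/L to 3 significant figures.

After complete mixing, C₀ = (0.017·86 + 1.36·1.1) / 1.377 = 2.148 mg/L.
Travel time t = 4400 m / 0.54 m/s = 8148 s = 0.09431 d.
C = 2.148·exp(−0.43·0.09431) = 2.148·0.9603 = 2.063 mg/L.

2.06 mg/L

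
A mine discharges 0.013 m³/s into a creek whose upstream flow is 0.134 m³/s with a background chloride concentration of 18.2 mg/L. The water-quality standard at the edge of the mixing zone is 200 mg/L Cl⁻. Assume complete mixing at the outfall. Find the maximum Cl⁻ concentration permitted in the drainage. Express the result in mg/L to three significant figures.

2070 mg/L

Mass balance: 200·0.147 = 0.013·Cₑ + 0.134·18.2.
Cₑ = (29.4 − 2.439) / 0.013 = 2074 mg/L.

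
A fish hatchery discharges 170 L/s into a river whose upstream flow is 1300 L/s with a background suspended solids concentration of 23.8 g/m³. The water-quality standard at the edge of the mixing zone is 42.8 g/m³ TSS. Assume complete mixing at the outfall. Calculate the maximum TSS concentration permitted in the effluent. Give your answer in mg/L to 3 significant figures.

188 mg/L

170 L/s = 0.17 m³/s.
1300 L/s = 1.3 m³/s.
Mass balance: 42.8·1.47 = 0.17·Cₑ + 1.3·23.8.
Cₑ = (62.92 − 30.94) / 0.17 = 188.1 mg/L.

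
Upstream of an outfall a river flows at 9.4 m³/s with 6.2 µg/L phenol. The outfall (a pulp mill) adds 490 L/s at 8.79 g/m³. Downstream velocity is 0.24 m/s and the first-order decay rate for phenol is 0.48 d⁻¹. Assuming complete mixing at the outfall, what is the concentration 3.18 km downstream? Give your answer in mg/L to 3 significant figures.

0.410 mg/L

490 L/s = 0.49 m³/s.
6.2 µg/L = 0.0062 mg/L.
After complete mixing, C₀ = (0.49·8.79 + 9.4·0.0062) / 9.89 = 0.4414 mg/L.
Travel time t = 3180 m / 0.24 m/s = 1.325e+04 s = 0.1534 d.
C = 0.4414·exp(−0.48·0.1534) = 0.4414·0.929 = 0.4101 mg/L.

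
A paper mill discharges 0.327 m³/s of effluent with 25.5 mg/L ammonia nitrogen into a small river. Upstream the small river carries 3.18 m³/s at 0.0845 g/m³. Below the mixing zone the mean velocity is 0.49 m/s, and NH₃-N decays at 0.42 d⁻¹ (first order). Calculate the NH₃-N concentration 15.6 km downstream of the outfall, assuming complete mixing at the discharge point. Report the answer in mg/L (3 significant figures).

After complete mixing, C₀ = (0.327·25.5 + 3.18·0.0845) / 3.507 = 2.454 mg/L.
Travel time t = 1.56e+04 m / 0.49 m/s = 3.184e+04 s = 0.3685 d.
C = 2.454·exp(−0.42·0.3685) = 2.454·0.8566 = 2.102 mg/L.

2.10 mg/L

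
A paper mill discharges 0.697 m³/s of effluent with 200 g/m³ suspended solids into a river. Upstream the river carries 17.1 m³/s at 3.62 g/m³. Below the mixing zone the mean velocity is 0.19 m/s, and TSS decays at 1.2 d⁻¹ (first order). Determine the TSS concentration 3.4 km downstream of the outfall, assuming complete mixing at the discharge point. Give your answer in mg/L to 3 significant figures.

8.82 mg/L

After complete mixing, C₀ = (0.697·200 + 17.1·3.62) / 17.8 = 11.31 mg/L.
Travel time t = 3400 m / 0.19 m/s = 1.789e+04 s = 0.2071 d.
C = 11.31·exp(−1.2·0.2071) = 11.31·0.7799 = 8.822 mg/L.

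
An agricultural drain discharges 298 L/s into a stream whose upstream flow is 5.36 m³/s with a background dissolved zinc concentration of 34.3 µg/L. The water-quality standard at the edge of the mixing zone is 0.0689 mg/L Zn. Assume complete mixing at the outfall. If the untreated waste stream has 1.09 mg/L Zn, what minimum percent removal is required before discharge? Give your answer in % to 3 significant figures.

36.6 %

298 L/s = 0.298 m³/s.
34.3 µg/L = 0.0343 mg/L.
Mass balance: 0.0689·5.658 = 0.298·Cₑ + 5.36·0.0343.
Cₑ = (0.3898 − 0.1838) / 0.298 = 0.6912 mg/L.
Required removal = 1 − 0.6912/1.09 = 36.58 %.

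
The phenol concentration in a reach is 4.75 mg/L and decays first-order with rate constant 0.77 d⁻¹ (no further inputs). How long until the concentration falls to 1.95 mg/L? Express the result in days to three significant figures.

t = ln(C₀/C)/k = ln(4.75/1.95)/0.77 = 0.8903/0.77 = 1.156 d.

1.16 d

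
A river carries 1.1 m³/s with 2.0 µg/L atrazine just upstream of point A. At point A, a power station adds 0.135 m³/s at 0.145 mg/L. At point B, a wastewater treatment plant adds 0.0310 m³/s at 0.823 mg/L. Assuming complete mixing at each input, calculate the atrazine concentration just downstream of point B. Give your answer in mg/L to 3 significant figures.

2.0 µg/L = 0.002 mg/L.
After input A: C = (1.1·0.002 + 0.135·0.145) / 1.235 = 0.01763 mg/L.
After input B: C = (1.235·0.01763 + 0.031·0.823) / 1.266 = 0.03735 mg/L.

0.0374 mg/L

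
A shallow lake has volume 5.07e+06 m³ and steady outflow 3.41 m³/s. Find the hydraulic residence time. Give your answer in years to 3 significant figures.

Q = 3.41 m³/s × 3.156e+07 s/yr = 1.076e+08 m³/yr.
Hydraulic residence time τ = V/Q = 5.07e+06/1.076e+08 = 0.04711 yr.

0.0471 yr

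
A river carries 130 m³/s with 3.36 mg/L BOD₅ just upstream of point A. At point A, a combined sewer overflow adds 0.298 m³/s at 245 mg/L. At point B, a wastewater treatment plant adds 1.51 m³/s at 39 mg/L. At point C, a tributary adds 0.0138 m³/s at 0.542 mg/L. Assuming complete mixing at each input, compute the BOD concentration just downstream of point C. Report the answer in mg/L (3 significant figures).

4.31 mg/L

After input A: C = (130·3.36 + 0.298·245) / 130.3 = 3.913 mg/L.
After input B: C = (130.3·3.913 + 1.51·39) / 131.8 = 4.315 mg/L.
After input C: C = (131.8·4.315 + 0.0138·0.542) / 131.8 = 4.314 mg/L.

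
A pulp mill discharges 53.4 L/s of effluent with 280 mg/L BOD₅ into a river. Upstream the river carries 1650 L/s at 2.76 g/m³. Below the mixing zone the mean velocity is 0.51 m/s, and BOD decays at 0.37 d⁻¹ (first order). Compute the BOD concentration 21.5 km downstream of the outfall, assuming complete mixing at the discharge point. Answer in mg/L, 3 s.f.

9.56 mg/L

53.4 L/s = 0.0534 m³/s.
1650 L/s = 1.65 m³/s.
After complete mixing, C₀ = (0.0534·280 + 1.65·2.76) / 1.703 = 11.45 mg/L.
Travel time t = 2.15e+04 m / 0.51 m/s = 4.216e+04 s = 0.4879 d.
C = 11.45·exp(−0.37·0.4879) = 11.45·0.8348 = 9.56 mg/L.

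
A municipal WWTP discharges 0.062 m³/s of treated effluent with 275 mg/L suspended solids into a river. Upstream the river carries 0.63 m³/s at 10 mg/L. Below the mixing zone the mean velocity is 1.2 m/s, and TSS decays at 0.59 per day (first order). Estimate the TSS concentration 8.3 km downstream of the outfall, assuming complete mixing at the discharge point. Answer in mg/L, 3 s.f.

After complete mixing, C₀ = (0.062·275 + 0.63·10) / 0.692 = 33.74 mg/L.
Travel time t = 8300 m / 1.2 m/s = 6917 s = 0.08005 d.
C = 33.74·exp(−0.59·0.08005) = 33.74·0.9539 = 32.19 mg/L.

32.2 mg/L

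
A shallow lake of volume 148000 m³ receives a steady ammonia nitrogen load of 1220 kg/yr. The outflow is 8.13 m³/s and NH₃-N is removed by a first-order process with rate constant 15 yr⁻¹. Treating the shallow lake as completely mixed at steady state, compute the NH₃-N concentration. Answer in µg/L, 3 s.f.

4.71 µg/L

Outflow Q = 8.13 m³/s × 3.156e+07 s/yr = 2.566e+08 m³/yr.
Steady-state CSTR mass balance: W = Q·C + k·V·C, so C = W/(Q + kV).
Q + kV = 2.566e+08 + 15·148000 = 2.588e+08 m³/yr.
C = 1220/2.588e+08 = 4.714e-06 kg/m³ = 0.004714 mg/L = 4.714 µg/L.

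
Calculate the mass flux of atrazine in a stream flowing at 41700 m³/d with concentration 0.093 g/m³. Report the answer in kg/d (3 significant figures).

3.88 kg/d

41700 m³/d = 0.4826 m³/s.
Mass flux = Q·C = 0.4826 m³/s × 0.093 g/m³ = 0.04489 g/s.
= 0.04489 g/s × 86.4 = 3.878 kg/d.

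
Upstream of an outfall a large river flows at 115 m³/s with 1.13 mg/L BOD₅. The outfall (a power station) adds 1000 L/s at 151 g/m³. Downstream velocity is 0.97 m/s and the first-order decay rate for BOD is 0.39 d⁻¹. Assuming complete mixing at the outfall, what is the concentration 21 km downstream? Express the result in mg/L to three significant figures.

2.20 mg/L

1000 L/s = 1 m³/s.
After complete mixing, C₀ = (1·151 + 115·1.13) / 116 = 2.422 mg/L.
Travel time t = 2.1e+04 m / 0.97 m/s = 2.165e+04 s = 0.2506 d.
C = 2.422·exp(−0.39·0.2506) = 2.422·0.9069 = 2.196 mg/L.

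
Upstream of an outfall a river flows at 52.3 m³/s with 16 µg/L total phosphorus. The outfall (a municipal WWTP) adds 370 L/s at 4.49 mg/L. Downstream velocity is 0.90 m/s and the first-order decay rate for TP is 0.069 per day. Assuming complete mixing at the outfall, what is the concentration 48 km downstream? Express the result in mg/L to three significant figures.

0.0455 mg/L

370 L/s = 0.37 m³/s.
16 µg/L = 0.016 mg/L.
After complete mixing, C₀ = (0.37·4.49 + 52.3·0.016) / 52.67 = 0.04743 mg/L.
Travel time t = 4.8e+04 m / 0.90 m/s = 5.333e+04 s = 0.6173 d.
C = 0.04743·exp(−0.069·0.6173) = 0.04743·0.9583 = 0.04545 mg/L.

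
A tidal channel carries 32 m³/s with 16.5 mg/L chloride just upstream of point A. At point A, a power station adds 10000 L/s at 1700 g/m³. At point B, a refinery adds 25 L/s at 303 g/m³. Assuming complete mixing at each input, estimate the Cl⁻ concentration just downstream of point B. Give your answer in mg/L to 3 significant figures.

10000 L/s = 10 m³/s.
After input A: C = (32·16.5 + 10·1700) / 42 = 417.3 mg/L.
25 L/s = 0.025 m³/s.
After input B: C = (42·417.3 + 0.025·303) / 42.02 = 417.3 mg/L.

417 mg/L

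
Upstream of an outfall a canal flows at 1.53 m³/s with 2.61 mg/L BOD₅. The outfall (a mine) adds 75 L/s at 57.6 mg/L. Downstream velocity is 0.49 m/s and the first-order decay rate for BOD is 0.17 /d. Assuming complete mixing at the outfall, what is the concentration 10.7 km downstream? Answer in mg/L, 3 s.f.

75 L/s = 0.075 m³/s.
After complete mixing, C₀ = (0.075·57.6 + 1.53·2.61) / 1.605 = 5.18 mg/L.
Travel time t = 1.07e+04 m / 0.49 m/s = 2.184e+04 s = 0.2527 d.
C = 5.18·exp(−0.17·0.2527) = 5.18·0.9579 = 4.962 mg/L.

4.96 mg/L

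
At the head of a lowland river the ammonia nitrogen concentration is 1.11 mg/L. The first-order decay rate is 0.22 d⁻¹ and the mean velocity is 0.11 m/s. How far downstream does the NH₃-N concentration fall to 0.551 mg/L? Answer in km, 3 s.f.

From C = C₀·e^(−kt), t = ln(C₀/C)/k = ln(1.11/0.551)/0.22 = 0.7004/0.22 = 3.184 d.
Distance = v·t = 0.11 m/s × 2.751e+05 s = 3.026e+04 m = 30.26 km.

30.3 km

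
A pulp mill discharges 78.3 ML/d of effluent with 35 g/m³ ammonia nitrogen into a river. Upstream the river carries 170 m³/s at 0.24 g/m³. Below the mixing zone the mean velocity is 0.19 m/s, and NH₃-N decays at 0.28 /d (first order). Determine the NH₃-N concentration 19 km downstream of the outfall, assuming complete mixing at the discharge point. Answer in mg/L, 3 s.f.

0.307 mg/L

78.3 ML/d = 0.9062 m³/s.
After complete mixing, C₀ = (0.9062·35 + 170·0.24) / 170.9 = 0.4243 mg/L.
Travel time t = 1.9e+04 m / 0.19 m/s = 1e+05 s = 1.157 d.
C = 0.4243·exp(−0.28·1.157) = 0.4243·0.7232 = 0.3069 mg/L.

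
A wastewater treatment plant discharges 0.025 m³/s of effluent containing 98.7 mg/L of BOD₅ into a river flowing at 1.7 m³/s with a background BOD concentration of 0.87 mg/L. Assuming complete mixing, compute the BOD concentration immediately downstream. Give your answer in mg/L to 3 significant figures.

Conservation of mass across the mixing zone: C = (0.025·98.7 + 1.7·0.87) / (0.025 + 1.7) = 3.947/1.725 = 2.288 mg/L.

2.29 mg/L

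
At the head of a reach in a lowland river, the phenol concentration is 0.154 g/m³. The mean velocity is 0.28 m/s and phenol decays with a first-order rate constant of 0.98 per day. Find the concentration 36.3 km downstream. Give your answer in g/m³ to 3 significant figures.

0.0354 g/m³

Travel time t = 36.3 km / 0.28 m/s = 3.63e+04/0.28 = 1.296e+05 s = 1.5 d.
First-order decay: C = 0.154·exp(−0.98·1.5) = 0.154·0.2298 = 0.03539 g/m³.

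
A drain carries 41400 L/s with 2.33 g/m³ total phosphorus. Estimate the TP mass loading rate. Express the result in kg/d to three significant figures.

8330 kg/d

41400 L/s = 41.4 m³/s.
Mass flux = Q·C = 41.4 m³/s × 2.33 g/m³ = 96.46 g/s.
= 96.46 g/s × 86.4 = 8334 kg/d.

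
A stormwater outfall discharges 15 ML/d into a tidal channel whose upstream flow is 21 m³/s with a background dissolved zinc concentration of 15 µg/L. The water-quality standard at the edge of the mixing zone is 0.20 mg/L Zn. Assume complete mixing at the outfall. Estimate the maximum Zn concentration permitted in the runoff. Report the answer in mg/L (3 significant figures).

22.6 mg/L

15 ML/d = 0.1736 m³/s.
15 µg/L = 0.015 mg/L.
Mass balance: 0.2·21.17 = 0.1736·Cₑ + 21·0.015.
Cₑ = (4.235 − 0.315) / 0.1736 = 22.58 mg/L.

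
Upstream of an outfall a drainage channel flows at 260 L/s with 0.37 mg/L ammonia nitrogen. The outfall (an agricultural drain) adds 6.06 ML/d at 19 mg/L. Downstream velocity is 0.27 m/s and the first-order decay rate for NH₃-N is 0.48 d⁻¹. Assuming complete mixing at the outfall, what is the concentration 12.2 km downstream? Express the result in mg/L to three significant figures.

6.06 ML/d = 0.07014 m³/s.
260 L/s = 0.26 m³/s.
After complete mixing, C₀ = (0.07014·19 + 0.26·0.37) / 0.3301 = 4.328 mg/L.
Travel time t = 1.22e+04 m / 0.27 m/s = 4.519e+04 s = 0.523 d.
C = 4.328·exp(−0.48·0.523) = 4.328·0.778 = 3.367 mg/L.

3.37 mg/L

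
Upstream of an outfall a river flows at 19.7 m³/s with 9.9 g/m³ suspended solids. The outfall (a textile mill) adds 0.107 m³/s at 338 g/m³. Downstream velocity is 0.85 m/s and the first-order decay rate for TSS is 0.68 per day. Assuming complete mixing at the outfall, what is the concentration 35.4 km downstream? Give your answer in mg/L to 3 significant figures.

8.41 mg/L

After complete mixing, C₀ = (0.107·338 + 19.7·9.9) / 19.81 = 11.67 mg/L.
Travel time t = 3.54e+04 m / 0.85 m/s = 4.165e+04 s = 0.482 d.
C = 11.67·exp(−0.68·0.482) = 11.67·0.7205 = 8.41 mg/L.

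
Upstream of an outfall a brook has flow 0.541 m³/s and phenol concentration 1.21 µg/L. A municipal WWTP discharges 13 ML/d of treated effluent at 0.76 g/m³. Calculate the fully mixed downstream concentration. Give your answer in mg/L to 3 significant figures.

0.166 mg/L

13 ML/d = 0.1505 m³/s.
1.21 µg/L = 0.00121 mg/L.
Flow-weighted mixing gives C = (0.1505·0.76 + 0.541·0.00121) / (0.1505 + 0.541) = 0.115/0.6915 = 0.1663 mg/L.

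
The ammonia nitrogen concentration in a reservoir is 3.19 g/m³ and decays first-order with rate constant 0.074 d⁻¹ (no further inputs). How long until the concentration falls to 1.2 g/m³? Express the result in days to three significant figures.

13.2 d

t = ln(C₀/C)/k = ln(3.19/1.2)/0.074 = 0.9777/0.074 = 13.21 d.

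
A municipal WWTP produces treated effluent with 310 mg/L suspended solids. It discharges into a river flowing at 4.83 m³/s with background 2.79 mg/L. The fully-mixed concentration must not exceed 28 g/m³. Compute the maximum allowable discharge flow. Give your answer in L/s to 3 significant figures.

Mass balance at complete mixing: C_std·(Q_w + Q_r) = Q_w·C_e + Q_r·C_b.
Rearranging, Q_w = Q_r·(C_std − C_b)/(C_e − C_std) = 4.83·(28 − 2.79) / (310 − 28) = 0.4318 m³/s.
= 431.8 L/s.

432 L/s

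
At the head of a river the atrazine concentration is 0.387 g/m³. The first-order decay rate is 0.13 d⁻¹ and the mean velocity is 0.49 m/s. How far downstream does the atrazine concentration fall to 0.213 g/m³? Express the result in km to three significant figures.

194 km

From C = C₀·e^(−kt), t = ln(C₀/C)/k = ln(0.387/0.213)/0.13 = 0.5971/0.13 = 4.593 d.
Distance = v·t = 0.49 m/s × 3.969e+05 s = 1.945e+05 m = 194.5 km.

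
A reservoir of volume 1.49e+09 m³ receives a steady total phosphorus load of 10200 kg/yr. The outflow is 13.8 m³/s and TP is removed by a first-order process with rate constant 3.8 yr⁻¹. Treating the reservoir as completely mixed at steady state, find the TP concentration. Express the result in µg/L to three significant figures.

1.67 µg/L

Outflow Q = 13.8 m³/s × 3.156e+07 s/yr = 4.355e+08 m³/yr.
Steady-state CSTR mass balance: W = Q·C + k·V·C, so C = W/(Q + kV).
Q + kV = 4.355e+08 + 3.8·1.49e+09 = 6.097e+09 m³/yr.
C = 10200/6.097e+09 = 1.673e-06 kg/m³ = 0.001673 mg/L = 1.673 µg/L.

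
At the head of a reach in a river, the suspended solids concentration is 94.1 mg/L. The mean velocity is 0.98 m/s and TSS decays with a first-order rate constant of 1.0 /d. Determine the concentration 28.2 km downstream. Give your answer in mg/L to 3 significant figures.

Travel time t = 28.2 km / 0.98 m/s = 2.82e+04/0.98 = 2.878e+04 s = 0.333 d.
First-order decay: C = 94.1·exp(−1.0·0.333) = 94.1·0.7167 = 67.44 mg/L.

67.4 mg/L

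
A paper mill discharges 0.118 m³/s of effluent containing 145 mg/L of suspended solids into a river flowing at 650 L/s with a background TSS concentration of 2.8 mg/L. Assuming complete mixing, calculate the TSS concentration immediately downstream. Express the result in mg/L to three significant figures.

650 L/s = 0.65 m³/s.
Flow-weighted mixing gives C = (0.118·145 + 0.65·2.8) / (0.118 + 0.65) = 18.93/0.768 = 24.65 mg/L.

24.6 mg/L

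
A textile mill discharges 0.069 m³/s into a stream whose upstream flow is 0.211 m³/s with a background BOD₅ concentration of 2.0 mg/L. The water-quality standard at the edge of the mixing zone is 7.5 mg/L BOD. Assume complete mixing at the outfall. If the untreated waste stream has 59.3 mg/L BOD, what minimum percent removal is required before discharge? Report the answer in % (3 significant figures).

Mass balance: 7.5·0.28 = 0.069·Cₑ + 0.211·2.
Cₑ = (2.1 − 0.422) / 0.069 = 24.32 mg/L.
Required removal = 1 − 24.32/59.3 = 58.99 %.

59.0 %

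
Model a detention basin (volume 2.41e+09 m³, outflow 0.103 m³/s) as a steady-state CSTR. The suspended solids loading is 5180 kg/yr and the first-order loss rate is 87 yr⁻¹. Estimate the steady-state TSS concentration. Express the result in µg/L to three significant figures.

Outflow Q = 0.103 m³/s × 3.156e+07 s/yr = 3.25e+06 m³/yr.
Steady-state CSTR mass balance: W = Q·C + k·V·C, so C = W/(Q + kV).
Q + kV = 3.25e+06 + 87·2.41e+09 = 2.097e+11 m³/yr.
C = 5180/2.097e+11 = 2.471e-08 kg/m³ = 2.471e-05 mg/L = 0.02471 µg/L.

0.0247 µg/L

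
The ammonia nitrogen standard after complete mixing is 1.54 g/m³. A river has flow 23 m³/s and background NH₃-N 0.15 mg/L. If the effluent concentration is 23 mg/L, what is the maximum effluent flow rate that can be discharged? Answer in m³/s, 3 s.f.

1.49 m³/s

Mass balance at complete mixing: C_std·(Q_w + Q_r) = Q_w·C_e + Q_r·C_b.
Rearranging, Q_w = Q_r·(C_std − C_b)/(C_e − C_std) = 23·(1.54 − 0.15) / (23 − 1.54) = 1.49 m³/s.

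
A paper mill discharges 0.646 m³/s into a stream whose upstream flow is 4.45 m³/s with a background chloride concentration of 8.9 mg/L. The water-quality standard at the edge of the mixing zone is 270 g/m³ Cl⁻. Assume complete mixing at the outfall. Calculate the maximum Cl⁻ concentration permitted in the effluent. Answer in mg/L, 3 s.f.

2070 mg/L

Mass balance: 270·5.096 = 0.646·Cₑ + 4.45·8.9.
Cₑ = (1376 − 39.61) / 0.646 = 2069 mg/L.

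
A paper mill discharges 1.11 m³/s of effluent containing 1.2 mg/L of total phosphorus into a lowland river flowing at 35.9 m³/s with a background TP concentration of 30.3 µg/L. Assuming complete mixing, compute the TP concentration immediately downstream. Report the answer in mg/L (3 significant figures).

0.0654 mg/L

30.3 µg/L = 0.0303 mg/L.
By mass balance at complete mixing, C = (1.11·1.2 + 35.9·0.0303) / (1.11 + 35.9) = 2.42/37.01 = 0.06538 mg/L.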